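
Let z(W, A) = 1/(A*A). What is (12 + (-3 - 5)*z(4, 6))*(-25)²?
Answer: 66250/9 ≈ 7361.1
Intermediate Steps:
z(W, A) = A⁻² (z(W, A) = 1/A² = A⁻²)
(12 + (-3 - 5)*z(4, 6))*(-25)² = (12 + (-3 - 5)/6²)*(-25)² = (12 - 8*1/36)*625 = (12 - 2/9)*625 = (106/9)*625 = 66250/9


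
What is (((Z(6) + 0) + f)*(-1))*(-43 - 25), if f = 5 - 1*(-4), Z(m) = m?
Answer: 1020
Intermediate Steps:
f = 9 (f = 5 + 4 = 9)
(((Z(6) + 0) + f)*(-1))*(-43 - 25) = (((6 + 0) + 9)*(-1))*(-43 - 25) = ((6 + 9)*(-1))*(-68) = (15*(-1))*(-68) = -15*(-68) = 1020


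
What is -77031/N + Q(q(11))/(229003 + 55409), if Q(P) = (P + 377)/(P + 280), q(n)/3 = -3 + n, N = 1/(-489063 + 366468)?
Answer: 816506777006775761/86461248 ≈ 9.4436e+9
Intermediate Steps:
N = -1/122595 (N = 1/(-122595) = -1/122595 ≈ -8.1569e-6)
q(n) = -9 + 3*n (q(n) = 3*(-3 + n) = -9 + 3*n)
Q(P) = (377 + P)/(280 + P)
-77031/N + Q(q(11))/(229003 + 55409) = -77031/(-1/122595) + ((377 + (-9 + 3*11))/(280 + (-9 + 3*11)))/(229003 + 55409) = -77031*(-122595) + ((377 + (-9 + 33))/(280 + (-9 + 33)))/284412 = 9443615445 + ((377 + 24)/(280 + 24))*(1/284412) = 9443615445 + (401/304)*(1/284412) = 9443615445 + 401/86461248 = 816506777006775761/86461248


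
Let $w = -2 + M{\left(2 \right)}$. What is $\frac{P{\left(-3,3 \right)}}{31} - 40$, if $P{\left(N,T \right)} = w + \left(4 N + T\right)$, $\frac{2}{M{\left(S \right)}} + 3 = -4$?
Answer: $- \frac{8759}{217} \approx -40.364$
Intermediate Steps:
$M{\left(S \right)} = - \frac{2}{7}$ ($M{\left(S \right)} = \frac{2}{-3 - 4} = \frac{2}{-7} = 2 \left(- \frac{1}{7}\right) = - \frac{2}{7}$)
$w = - \frac{16}{7}$ ($w = -2 - \frac{2}{7} = - \frac{16}{7} \approx -2.2857$)
$P{\left(N,T \right)} = - \frac{16}{7} + T + 4 N$ ($P{\left(N,T \right)} = - \frac{16}{7} + \left(4 N + T\right) = - \frac{16}{7} + \left(T + 4 N\right) = - \frac{16}{7} + T + 4 N$)
$\frac{P{\left(-3,3 \right)}}{31} - 40 = \frac{- \frac{16}{7} + 3 + 4 \left(-3\right)}{31} - 40 = \frac{- \frac{16}{7} + 3 - 12}{31} - 40 = \frac{1}{31} \left(- \frac{79}{7}\right) - 40 = - \frac{79}{217} - 40 = - \frac{8759}{217}$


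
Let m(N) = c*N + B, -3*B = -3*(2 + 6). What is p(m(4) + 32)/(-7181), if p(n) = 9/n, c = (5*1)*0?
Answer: -9/287240 ≈ -3.1333e-5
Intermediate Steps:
c = 0 (c = 5*0 = 0)
B = 8 (B = -(-1)*(2 + 6) = -(-1)*8 = -⅓*(-24) = 8)
m(N) = 8 (m(N) = 0*N + 8 = 0 + 8 = 8)
p(m(4) + 32)/(-7181) = (9/(8 + 32))/(-7181) = (9/40)*(-1/7181) = -9/287240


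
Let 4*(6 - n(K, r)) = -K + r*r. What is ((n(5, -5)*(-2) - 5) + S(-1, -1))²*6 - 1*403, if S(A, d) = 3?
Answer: -307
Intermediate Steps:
n(K, r) = 6 - r²/4 + K/4 (n(K, r) = 6 - (-K + r*r)/4 = 6 - (-K + r²)/4 = 6 - (r² - K)/4 = 6 + (-r²/4 + K/4) = 6 - r²/4 + K/4)
((n(5, -5)*(-2) - 5) + S(-1, -1))²*6 - 1*403 = (((6 - ¼*(-5)² + (¼)*5)*(-2) - 5) + 3)²*6 - 1*403 = (((6 - ¼*25 + 5/4)*(-2) - 5) + 3)²*6 - 403 = (((6 - 25/4 + 5/4)*(-2) - 5) + 3)²*6 - 403 = ((1*(-2) - 5) + 3)²*6 - 403 = ((-2 - 5) + 3)²*6 - 403 = (-7 + 3)²*6 - 403 = (-4)²*6 - 403 = 16*6 - 403 = 96 - 403 = -307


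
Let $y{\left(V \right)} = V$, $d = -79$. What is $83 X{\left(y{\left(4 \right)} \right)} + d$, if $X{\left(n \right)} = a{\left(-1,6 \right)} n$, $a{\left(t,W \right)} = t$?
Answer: $-411$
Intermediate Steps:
$X{\left(n \right)} = - n$
$83 X{\left(y{\left(4 \right)} \right)} + d = 83 \left(\left(-1\right) 4\right) - 79 = 83 \left(-4\right) - 79 = -332 - 79 = -411$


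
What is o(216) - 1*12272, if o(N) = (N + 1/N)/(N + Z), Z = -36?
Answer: -477088703/38880 ≈ -12271.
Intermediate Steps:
o(N) = (N + 1/N)/(-36 + N) (o(N) = (N + 1/N)/(N - 36) = (N + 1/N)/(-36 + N))
o(216) - 1*12272 = (1 + 216²)/(216*(-36 + 216)) - 1*12272 = (1/216)*(1 + 46656)/180 - 12272 = (1/216)*(1/180)*46657 - 12272 = 46657/38880 - 12272 = -477088703/38880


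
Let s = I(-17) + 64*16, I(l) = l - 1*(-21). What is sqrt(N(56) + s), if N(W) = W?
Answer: 2*sqrt(271) ≈ 32.924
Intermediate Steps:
I(l) = 21 + l (I(l) = l + 21 = 21 + l)
s = 1028 (s = (21 - 17) + 64*16 = 4 + 1024 = 1028)
sqrt(N(56) + s) = sqrt(56 + 1028) = sqrt(1084) = 2*sqrt(271)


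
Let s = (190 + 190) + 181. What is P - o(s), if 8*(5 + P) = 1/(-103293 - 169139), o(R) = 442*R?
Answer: -540433165953/2179456 ≈ -2.4797e+5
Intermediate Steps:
s = 561 (s = 380 + 181 = 561)
P = -10897281/2179456 (P = -5 + 1/(8*(-103293 - 169139)) = -5 + (⅛)/(-272432) = -5 + (⅛)*(-1/272432) = -5 - 1/2179456 = -10897281/2179456 ≈ -5.0000)
P - o(s) = -10897281/2179456 - 442*561 = -10897281/2179456 - 1*247962 = -10897281/2179456 - 247962 = -540433165953/2179456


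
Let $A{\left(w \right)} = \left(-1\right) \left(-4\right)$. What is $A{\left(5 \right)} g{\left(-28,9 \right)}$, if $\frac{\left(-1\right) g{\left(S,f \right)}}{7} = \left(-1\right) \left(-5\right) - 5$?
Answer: $0$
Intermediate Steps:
$A{\left(w \right)} = 4$
$g{\left(S,f \right)} = 0$ ($g{\left(S,f \right)} = - 7 \left(\left(-1\right) \left(-5\right) - 5\right) = - 7 \left(5 - 5\right) = \left(-7\right) 0 = 0$)
$A{\left(5 \right)} g{\left(-28,9 \right)} = 4 \cdot 0 = 0$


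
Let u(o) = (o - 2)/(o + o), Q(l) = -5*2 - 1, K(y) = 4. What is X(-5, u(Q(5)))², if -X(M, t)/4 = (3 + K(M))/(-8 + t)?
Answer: 379456/26569 ≈ 14.282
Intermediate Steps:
Q(l) = -11 (Q(l) = -10 - 1 = -11)
u(o) = (-2 + o)/(2*o) (u(o) = (-2 + o)/((2*o)) = (-2 + o)*(1/(2*o)) = (-2 + o)/(2*o))
X(M, t) = -28/(-8 + t) (X(M, t) = -4*(3 + 4)/(-8 + t) = -28/(-8 + t))
X(-5, u(Q(5)))² = (-28/(-8 + (½)*(-2 - 11)/(-11)))² = (-28/(-8 + (½)*(-1/11)*(-13)))² = (-28/(-8 + 13/22))² = (-28/(-163/22))² = (-28*(-22/163))² = (616/163)² = 379456/26569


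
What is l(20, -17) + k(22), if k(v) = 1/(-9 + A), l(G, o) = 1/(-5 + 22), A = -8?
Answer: 0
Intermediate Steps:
l(G, o) = 1/17
k(v) = -1/17 (k(v) = 1/(-9 - 8) = 1/(-17) = -1/17)
l(20, -17) + k(22) = 1/17 - 1/17 = 0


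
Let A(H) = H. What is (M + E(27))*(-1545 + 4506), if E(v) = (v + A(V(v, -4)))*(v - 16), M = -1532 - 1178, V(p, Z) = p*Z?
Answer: -10662561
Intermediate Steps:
V(p, Z) = Z*p
M = -2710
E(v) = -3*v*(-16 + v) (E(v) = (v - 4*v)*(v - 16) = (-3*v)*(-16 + v) = -3*v*(-16 + v))
(M + E(27))*(-1545 + 4506) = (-2710 + 3*27*(16 - 1*27))*(-1545 + 4506) = (-2710 + 3*27*(16 - 27))*2961 = (-2710 + 3*27*(-11))*2961 = (-2710 - 891)*2961 = -3601*2961 = -10662561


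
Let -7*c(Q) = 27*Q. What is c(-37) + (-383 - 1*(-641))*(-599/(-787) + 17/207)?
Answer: 136946641/380121 ≈ 360.27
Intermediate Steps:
c(Q) = -27*Q/7
c(-37) + (-383 - 1*(-641))*(-599/(-787) + 17/207) = -27/7*(-37) + (-383 - 1*(-641))*(-599/(-787) + 17/207) = 999/7 + (-383 + 641)*(-599*(-1/787) + 17*(1/207)) = 999/7 + 258*(599/787 + 17/207) = 999/7 + 258*(137372/162909) = 999/7 + 11813992/54303 = 136946641/380121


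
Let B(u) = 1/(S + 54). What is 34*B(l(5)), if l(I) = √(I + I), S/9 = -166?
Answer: -17/720 ≈ -0.023611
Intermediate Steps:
S = -1494 (S = 9*(-166) = -1494)
l(I) = √2*√I (l(I) = √(2*I) = √2*√I)
B(u) = -1/1440 (B(u) = 1/(-1494 + 54) = 1/(-1440) = -1/1440)
34*B(l(5)) = 34*(-1/1440) = -17/720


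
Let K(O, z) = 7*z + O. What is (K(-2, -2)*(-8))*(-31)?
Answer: -3968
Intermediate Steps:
K(O, z) = O + 7*z
(K(-2, -2)*(-8))*(-31) = ((-2 + 7*(-2))*(-8))*(-31) = ((-2 - 14)*(-8))*(-31) = -16*(-8)*(-31) = 128*(-31) = -3968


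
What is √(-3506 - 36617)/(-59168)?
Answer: -I*√40123/59168 ≈ -0.0033854*I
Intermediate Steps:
√(-3506 - 36617)/(-59168) = √(-40123)*(-1/59168) = (I*√40123)*(-1/59168) = -I*√40123/59168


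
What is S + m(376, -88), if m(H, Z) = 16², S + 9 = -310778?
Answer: -310531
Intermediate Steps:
S = -310787 (S = -9 - 310778 = -310787)
m(H, Z) = 256
S + m(376, -88) = -310787 + 256 = -310531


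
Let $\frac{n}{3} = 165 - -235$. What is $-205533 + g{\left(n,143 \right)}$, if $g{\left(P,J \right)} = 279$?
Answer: $-205254$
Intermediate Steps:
$n = 1200$ ($n = 3 \left(165 - -235\right) = 3 \left(165 + 235\right) = 3 \cdot 400 = 1200$)
$-205533 + g{\left(n,143 \right)} = -205533 + 279 = -205254$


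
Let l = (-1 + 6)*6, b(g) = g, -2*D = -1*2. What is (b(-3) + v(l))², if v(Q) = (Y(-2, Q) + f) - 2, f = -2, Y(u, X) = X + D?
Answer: 576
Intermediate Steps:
D = 1 (D = -(-1)*2/2 = -½*(-2) = 1)
l = 30 (l = 5*6 = 30)
Y(u, X) = 1 + X (Y(u, X) = X + 1 = 1 + X)
v(Q) = -3 + Q (v(Q) = ((1 + Q) - 2) - 2 = (-1 + Q) - 2 = -3 + Q)
(b(-3) + v(l))² = (-3 + (-3 + 30))² = (-3 + 27)² = 24² = 576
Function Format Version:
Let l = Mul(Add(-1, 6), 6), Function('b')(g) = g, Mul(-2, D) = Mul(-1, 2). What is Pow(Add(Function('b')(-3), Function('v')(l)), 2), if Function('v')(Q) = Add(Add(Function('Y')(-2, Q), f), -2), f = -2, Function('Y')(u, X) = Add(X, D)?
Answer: 576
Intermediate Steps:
D = 1 (D = Mul(Rational(-1, 2), Mul(-1, 2)) = Mul(Rational(-1, 2), -2) = 1)
l = 30 (l = Mul(5, 6) = 30)
Function('Y')(u, X) = Add(1, X) (Function('Y')(u, X) = Add(X, 1) = Add(1, X))
Function('v')(Q) = Add(-3, Q) (Function('v')(Q) = Add(Add(Add(1, Q), -2), -2) = Add(Add(-1, Q), -2) = Add(-3, Q))
Pow(Add(Function('b')(-3), Function('v')(l)), 2) = Pow(Add(-3, Add(-3, 30)), 2) = Pow(Add(-3, 27), 2) = Pow(24, 2) = 576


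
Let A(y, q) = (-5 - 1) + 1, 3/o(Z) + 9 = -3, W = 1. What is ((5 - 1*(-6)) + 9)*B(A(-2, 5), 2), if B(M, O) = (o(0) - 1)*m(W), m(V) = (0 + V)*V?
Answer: -25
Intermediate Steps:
o(Z) = -¼ (o(Z) = 3/(-9 - 3) = 3/(-12) = 3*(-1/12) = -¼)
A(y, q) = -5 (A(y, q) = -6 + 1 = -5)
m(V) = V² (m(V) = V*V = V²)
B(M, O) = -5/4 (B(M, O) = (-¼ - 1)*1² = -5/4*1 = -5/4)
((5 - 1*(-6)) + 9)*B(A(-2, 5), 2) = ((5 - 1*(-6)) + 9)*(-5/4) = ((5 + 6) + 9)*(-5/4) = (11 + 9)*(-5/4) = 20*(-5/4) = -25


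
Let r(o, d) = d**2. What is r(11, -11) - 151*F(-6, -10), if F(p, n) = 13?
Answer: -1842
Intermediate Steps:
r(11, -11) - 151*F(-6, -10) = (-11)**2 - 151*13 = 121 - 1963 = -1842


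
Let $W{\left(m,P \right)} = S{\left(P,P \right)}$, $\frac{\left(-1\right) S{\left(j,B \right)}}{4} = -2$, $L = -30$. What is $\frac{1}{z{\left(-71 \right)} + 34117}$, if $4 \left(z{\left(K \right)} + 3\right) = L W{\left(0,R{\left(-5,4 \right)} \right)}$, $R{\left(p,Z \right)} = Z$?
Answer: $\frac{1}{34054} \approx 2.9365 \cdot 10^{-5}$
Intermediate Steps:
$S{\left(j,B \right)} = 8$ ($S{\left(j,B \right)} = \left(-4\right) \left(-2\right) = 8$)
$W{\left(m,P \right)} = 8$
$z{\left(K \right)} = -63$ ($z{\left(K \right)} = -3 + \frac{\left(-30\right) 8}{4} = -3 + \frac{1}{4} \left(-240\right) = -3 - 60 = -63$)
$\frac{1}{z{\left(-71 \right)} + 34117} = \frac{1}{-63 + 34117} = \frac{1}{34054}$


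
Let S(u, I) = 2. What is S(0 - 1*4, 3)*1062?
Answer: 2124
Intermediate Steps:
S(0 - 1*4, 3)*1062 = 2*1062 = 2124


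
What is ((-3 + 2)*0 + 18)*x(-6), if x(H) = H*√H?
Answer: -108*I*√6 ≈ -264.54*I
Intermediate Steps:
x(H) = H^(3/2)
((-3 + 2)*0 + 18)*x(-6) = ((-3 + 2)*0 + 18)*(-6)^(3/2) = (-1*0 + 18)*(-6*I*√6) = (0 + 18)*(-6*I*√6) = 18*(-6*I*√6) = -108*I*√6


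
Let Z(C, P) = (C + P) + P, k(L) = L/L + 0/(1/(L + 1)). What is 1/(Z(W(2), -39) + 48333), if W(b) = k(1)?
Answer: 1/48256 ≈ 2.0723e-5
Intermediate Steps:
k(L) = 1 (k(L) = 1 + 0/(1/(1 + L)) = 1 + 0*(1 + L) = 1 + 0 = 1)
W(b) = 1
Z(C, P) = C + 2*P
1/(Z(W(2), -39) + 48333) = 1/((1 + 2*(-39)) + 48333) = 1/((1 - 78) + 48333) = 1/(-77 + 48333) = 1/48256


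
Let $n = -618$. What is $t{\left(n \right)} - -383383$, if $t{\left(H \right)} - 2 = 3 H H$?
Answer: $1529157$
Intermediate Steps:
$t{\left(H \right)} = 2 + 3 H^{2}$ ($t{\left(H \right)} = 2 + 3 H H = 2 + 3 H^{2}$)
$t{\left(n \right)} - -383383 = \left(2 + 3 \left(-618\right)^{2}\right) - -383383 = \left(2 + 3 \cdot 381924\right) + 383383 = \left(2 + 1145772\right) + 383383 = 1145774 + 383383 = 1529157$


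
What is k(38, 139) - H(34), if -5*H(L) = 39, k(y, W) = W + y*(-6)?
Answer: -406/5 ≈ -81.200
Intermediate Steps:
k(y, W) = W - 6*y
H(L) = -39/5 (H(L) = -⅕*39 = -39/5)
k(38, 139) - H(34) = (139 - 6*38) - 1*(-39/5) = (139 - 228) + 39/5 = -89 + 39/5 = -406/5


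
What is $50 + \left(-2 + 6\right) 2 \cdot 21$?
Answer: $218$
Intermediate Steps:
$50 + \left(-2 + 6\right) 2 \cdot 21 = 50 + 4 \cdot 2 \cdot 21 = 50 + 8 \cdot 21 = 50 + 168 = 218$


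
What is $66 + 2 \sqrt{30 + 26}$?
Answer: $66 + 4 \sqrt{14} \approx 80.967$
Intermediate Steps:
$66 + 2 \sqrt{30 + 26} = 66 + 2 \sqrt{56} = 66 + 2 \cdot 2 \sqrt{14} = 66 + 4 \sqrt{14}$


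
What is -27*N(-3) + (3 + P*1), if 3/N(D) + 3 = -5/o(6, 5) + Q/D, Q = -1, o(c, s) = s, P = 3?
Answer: 309/11 ≈ 28.091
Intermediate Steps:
N(D) = 3/(-4 - 1/D) (N(D) = 3/(-3 + (-5/5 - 1/D)) = 3/(-3 + (-5*⅕ - 1/D)) = 3/(-3 + (-1 - 1/D)) = 3/(-4 - 1/D))
-27*N(-3) + (3 + P*1) = -(-81)*(-3)/(1 + 4*(-3)) + (3 + 3*1) = -(-81)*(-3)/(1 - 12) + (3 + 3) = -(-81)*(-3)/(-11) + 6 = -(-81)*(-3)*(-1)/11 + 6 = -27*(-9/11) + 6 = 243/11 + 6 = 309/11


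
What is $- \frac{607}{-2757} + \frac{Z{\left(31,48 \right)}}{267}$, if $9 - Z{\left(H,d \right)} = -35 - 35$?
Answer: $\frac{42208}{81791} \approx 0.51605$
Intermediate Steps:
$Z{\left(H,d \right)} = 79$ ($Z{\left(H,d \right)} = 9 - \left(-35 - 35\right) = 9 - -70 = 9 + 70 = 79$)
$- \frac{607}{-2757} + \frac{Z{\left(31,48 \right)}}{267} = - \frac{607}{-2757} + \frac{79}{267} = \left(-607\right) \left(- \frac{1}{2757}\right) + 79 \cdot \frac{1}{267} = \frac{607}{2757} + \frac{79}{267} = \frac{42208}{81791}$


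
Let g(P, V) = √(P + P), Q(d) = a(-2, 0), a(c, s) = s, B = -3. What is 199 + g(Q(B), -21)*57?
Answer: 199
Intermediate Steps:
Q(d) = 0
g(P, V) = √2*√P (g(P, V) = √(2*P) = √2*√P)
199 + g(Q(B), -21)*57 = 199 + (√2*√0)*57 = 199 + (√2*0)*57 = 199 + 0*57 = 199 + 0 = 199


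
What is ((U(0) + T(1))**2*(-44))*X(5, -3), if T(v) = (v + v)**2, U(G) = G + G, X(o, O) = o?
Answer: -3520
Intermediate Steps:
U(G) = 2*G
T(v) = 4*v**2 (T(v) = (2*v)**2 = 4*v**2)
((U(0) + T(1))**2*(-44))*X(5, -3) = ((2*0 + 4*1**2)**2*(-44))*5 = ((0 + 4*1)**2*(-44))*5 = ((0 + 4)**2*(-44))*5 = (4**2*(-44))*5 = (16*(-44))*5 = -704*5 = -3520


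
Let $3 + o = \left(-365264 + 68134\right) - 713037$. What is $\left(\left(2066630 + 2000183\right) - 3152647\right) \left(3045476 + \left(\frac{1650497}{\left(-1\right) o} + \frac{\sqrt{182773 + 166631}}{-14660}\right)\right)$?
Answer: $\frac{1406193059989306611}{505085} - \frac{457083 \sqrt{87351}}{3665} \approx 2.7841 \cdot 10^{12}$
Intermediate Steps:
$o = -1010170$ ($o = -3 + \left(\left(-365264 + 68134\right) - 713037\right) = -3 - 1010167 = -1010170$)
$\left(\left(2066630 + 2000183\right) - 3152647\right) \left(3045476 + \left(\frac{1650497}{\left(-1\right) o} + \frac{\sqrt{182773 + 166631}}{-14660}\right)\right) = \left(\left(2066630 + 2000183\right) - 3152647\right) \left(3045476 + \left(\frac{1650497}{\left(-1\right) \left(-1010170\right)} + \frac{\sqrt{182773 + 166631}}{-14660}\right)\right) = \left(4066813 - 3152647\right) \left(3045476 + \left(\frac{1650497}{1010170} + \sqrt{349404} \left(- \frac{1}{14660}\right)\right)\right) = 914166 \left(3045476 + \left(1650497 \cdot \frac{1}{1010170} + 2 \sqrt{87351} \left(- \frac{1}{14660}\right)\right)\right) = 914166 \left(3045476 + \left(\frac{1650497}{1010170} - \frac{\sqrt{87351}}{7330}\right)\right) = 914166 \left(\frac{3076450141417}{1010170} - \frac{\sqrt{87351}}{7330}\right) = \frac{1406193059989306611}{505085} - \frac{457083 \sqrt{87351}}{3665}$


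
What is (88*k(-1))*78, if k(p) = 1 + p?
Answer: 0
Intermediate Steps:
(88*k(-1))*78 = (88*(1 - 1))*78 = (88*0)*78 = 0*78 = 0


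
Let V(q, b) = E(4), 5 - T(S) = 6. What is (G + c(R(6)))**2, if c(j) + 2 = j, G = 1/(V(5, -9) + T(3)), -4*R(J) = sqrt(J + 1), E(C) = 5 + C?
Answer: 253/64 + 15*sqrt(7)/16 ≈ 6.4335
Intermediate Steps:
T(S) = -1 (T(S) = 5 - 1*6 = 5 - 6 = -1)
V(q, b) = 9 (V(q, b) = 5 + 4 = 9)
R(J) = -sqrt(1 + J)/4 (R(J) = -sqrt(J + 1)/4 = -sqrt(1 + J)/4)
G = 1/8 (G = 1/(9 - 1) = 1/8 ≈ 0.12500)
c(j) = -2 + j
(G + c(R(6)))**2 = (1/8 + (-2 - sqrt(1 + 6)/4))**2 = (1/8 + (-2 - sqrt(7)/4))**2 = (-15/8 - sqrt(7)/4)**2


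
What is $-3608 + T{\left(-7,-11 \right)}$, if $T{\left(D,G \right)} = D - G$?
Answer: $-3604$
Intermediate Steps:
$-3608 + T{\left(-7,-11 \right)} = -3608 - -4 = -3608 + \left(-7 + 11\right) = -3608 + 4 = -3604$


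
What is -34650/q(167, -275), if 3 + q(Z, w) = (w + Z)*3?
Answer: 11550/109 ≈ 105.96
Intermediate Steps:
q(Z, w) = -3 + 3*Z + 3*w (q(Z, w) = -3 + (w + Z)*3 = -3 + (Z + w)*3 = -3 + (3*Z + 3*w) = -3 + 3*Z + 3*w)
-34650/q(167, -275) = -34650/(-3 + 3*167 + 3*(-275)) = -34650/(-3 + 501 - 825) = -34650/(-327) = -34650*(-1/327) = 11550/109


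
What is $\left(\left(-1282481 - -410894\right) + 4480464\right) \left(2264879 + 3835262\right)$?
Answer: $22014658551657$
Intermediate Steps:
$\left(\left(-1282481 - -410894\right) + 4480464\right) \left(2264879 + 3835262\right) = \left(\left(-1282481 + 410894\right) + 4480464\right) 6100141 = \left(-871587 + 4480464\right) 6100141 = 3608877 \cdot 6100141 = 22014658551657$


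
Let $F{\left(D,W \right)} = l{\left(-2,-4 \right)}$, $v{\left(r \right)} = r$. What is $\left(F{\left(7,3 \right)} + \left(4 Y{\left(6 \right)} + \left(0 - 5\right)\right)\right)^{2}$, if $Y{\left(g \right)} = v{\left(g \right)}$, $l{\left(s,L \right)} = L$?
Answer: $225$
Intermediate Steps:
$Y{\left(g \right)} = g$
$F{\left(D,W \right)} = -4$
$\left(F{\left(7,3 \right)} + \left(4 Y{\left(6 \right)} + \left(0 - 5\right)\right)\right)^{2} = \left(-4 + \left(4 \cdot 6 + \left(0 - 5\right)\right)\right)^{2} = \left(-4 + \left(24 + \left(0 - 5\right)\right)\right)^{2} = \left(-4 + \left(24 - 5\right)\right)^{2} = \left(-4 + 19\right)^{2} = 15^{2} = 225$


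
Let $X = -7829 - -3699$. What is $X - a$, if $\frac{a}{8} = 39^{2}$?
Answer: $-16298$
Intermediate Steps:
$X = -4130$ ($X = -7829 + 3699 = -4130$)
$a = 12168$ ($a = 8 \cdot 39^{2} = 8 \cdot 1521 = 12168$)
$X - a = -4130 - 12168 = -16298$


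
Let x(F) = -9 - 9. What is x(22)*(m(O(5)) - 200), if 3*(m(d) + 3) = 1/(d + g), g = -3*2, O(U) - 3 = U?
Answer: 3651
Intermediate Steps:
O(U) = 3 + U
x(F) = -18
g = -6
m(d) = -3 + 1/(3*(-6 + d)) (m(d) = -3 + 1/(3*(d - 6)) = -3 + 1/(3*(-6 + d)))
x(22)*(m(O(5)) - 200) = -18*((55 - 9*(3 + 5))/(3*(-6 + (3 + 5))) - 200) = -18*((55 - 9*8)/(3*(-6 + 8)) - 200) = -18*((1/3)*(55 - 72)/2 - 200) = -18*((1/3)*(1/2)*(-17) - 200) = -18*(-17/6 - 200) = -18*(-1217/6) = 3651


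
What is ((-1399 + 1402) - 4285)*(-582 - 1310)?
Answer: 8101544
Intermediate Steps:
((-1399 + 1402) - 4285)*(-582 - 1310) = (3 - 4285)*(-1892) = -4282*(-1892) = 8101544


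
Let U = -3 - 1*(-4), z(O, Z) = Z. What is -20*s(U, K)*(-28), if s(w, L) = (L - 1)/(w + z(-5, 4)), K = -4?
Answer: -560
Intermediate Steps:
U = 1 (U = -3 + 4 = 1)
s(w, L) = (-1 + L)/(4 + w) (s(w, L) = (L - 1)/(w + 4) = (-1 + L)/(4 + w))
-20*s(U, K)*(-28) = -20*(-1 - 4)/(4 + 1)*(-28) = -20*(-5)/5*(-28) = -4*(-5)*(-28) = -20*(-1)*(-28) = 20*(-28) = -560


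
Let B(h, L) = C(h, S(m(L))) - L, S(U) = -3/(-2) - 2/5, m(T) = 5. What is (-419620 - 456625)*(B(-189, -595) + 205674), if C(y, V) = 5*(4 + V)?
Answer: -361529048305/2 ≈ -1.8076e+11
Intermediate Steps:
S(U) = 11/10 (S(U) = -3*(-½) - 2*⅕ = 3/2 - ⅖ = 11/10)
C(y, V) = 20 + 5*V
B(h, L) = 51/2 - L (B(h, L) = (20 + 5*(11/10)) - L = (20 + 11/2) - L = 51/2 - L)
(-419620 - 456625)*(B(-189, -595) + 205674) = (-419620 - 456625)*((51/2 - 1*(-595)) + 205674) = -876245*((51/2 + 595) + 205674) = -876245*(1241/2 + 205674) = -876245*412589/2 = -361529048305/2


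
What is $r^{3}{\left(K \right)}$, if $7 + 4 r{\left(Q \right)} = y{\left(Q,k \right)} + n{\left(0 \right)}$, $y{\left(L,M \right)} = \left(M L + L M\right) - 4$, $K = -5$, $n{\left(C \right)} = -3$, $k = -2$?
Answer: $\frac{27}{8} \approx 3.375$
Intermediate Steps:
$y{\left(L,M \right)} = -4 + 2 L M$ ($y{\left(L,M \right)} = \left(L M + L M\right) - 4 = 2 L M - 4 = -4 + 2 L M$)
$r{\left(Q \right)} = - \frac{7}{2} - Q$ ($r{\left(Q \right)} = - \frac{7}{4} + \frac{\left(-4 + 2 Q \left(-2\right)\right) - 3}{4} = - \frac{7}{4} + \frac{\left(-4 - 4 Q\right) - 3}{4} = - \frac{7}{4} + \frac{-7 - 4 Q}{4} = - \frac{7}{4} - \left(\frac{7}{4} + Q\right) = - \frac{7}{2} - Q$)
$r^{3}{\left(K \right)} = \left(- \frac{7}{2} - -5\right)^{3} = \left(- \frac{7}{2} + 5\right)^{3} = \left(\frac{3}{2}\right)^{3} = \frac{27}{8}$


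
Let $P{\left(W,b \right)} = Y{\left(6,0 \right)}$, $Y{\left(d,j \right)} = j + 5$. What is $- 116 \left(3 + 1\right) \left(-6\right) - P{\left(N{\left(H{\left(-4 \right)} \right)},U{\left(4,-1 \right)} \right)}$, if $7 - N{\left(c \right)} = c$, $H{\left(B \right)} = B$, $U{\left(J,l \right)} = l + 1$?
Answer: $2779$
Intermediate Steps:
$U{\left(J,l \right)} = 1 + l$
$N{\left(c \right)} = 7 - c$
$Y{\left(d,j \right)} = 5 + j$
$P{\left(W,b \right)} = 5$ ($P{\left(W,b \right)} = 5 + 0 = 5$)
$- 116 \left(3 + 1\right) \left(-6\right) - P{\left(N{\left(H{\left(-4 \right)} \right)},U{\left(4,-1 \right)} \right)} = - 116 \left(3 + 1\right) \left(-6\right) - 5 = - 116 \cdot 4 \left(-6\right) - 5 = \left(-116\right) \left(-24\right) - 5 = 2784 - 5 = 2779$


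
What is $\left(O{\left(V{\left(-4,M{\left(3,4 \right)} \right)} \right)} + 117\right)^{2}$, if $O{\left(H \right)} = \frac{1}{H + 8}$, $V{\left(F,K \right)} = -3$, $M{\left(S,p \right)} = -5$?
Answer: $\frac{343396}{25} \approx 13736.0$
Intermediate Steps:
$O{\left(H \right)} = \frac{1}{8 + H}$
$\left(O{\left(V{\left(-4,M{\left(3,4 \right)} \right)} \right)} + 117\right)^{2} = \left(\frac{1}{8 - 3} + 117\right)^{2} = \left(\frac{1}{5} + 117\right)^{2} = \left(\frac{586}{5}\right)^{2} = \frac{343396}{25}$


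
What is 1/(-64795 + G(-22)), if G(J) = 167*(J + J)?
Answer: -1/72143 ≈ -1.3861e-5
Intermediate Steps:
G(J) = 334*J (G(J) = 167*(2*J) = 334*J)
1/(-64795 + G(-22)) = 1/(-64795 + 334*(-22)) = 1/(-64795 - 7348) = 1/(-72143) = -1/72143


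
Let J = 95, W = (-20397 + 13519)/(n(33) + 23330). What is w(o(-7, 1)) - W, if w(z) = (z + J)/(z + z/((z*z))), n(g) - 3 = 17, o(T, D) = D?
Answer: 563839/11675 ≈ 48.295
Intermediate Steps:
n(g) = 20 (n(g) = 3 + 17 = 20)
W = -3439/11675 (W = (-20397 + 13519)/(20 + 23330) = -6878/23350 = -6878*1/23350 = -3439/11675 ≈ -0.29456)
w(z) = (95 + z)/(z + 1/z) (w(z) = (z + 95)/(z + z/((z*z))) = (95 + z)/(z + z/(z**2)) = (95 + z)/(z + z/z**2) = (95 + z)/(z + 1/z))
w(o(-7, 1)) - W = 1*(95 + 1)/(1 + 1**2) - 1*(-3439/11675) = 1*96/(1 + 1) + 3439/11675 = 1*96/2 + 3439/11675 = 1*(1/2)*96 + 3439/11675 = 48 + 3439/11675 = 563839/11675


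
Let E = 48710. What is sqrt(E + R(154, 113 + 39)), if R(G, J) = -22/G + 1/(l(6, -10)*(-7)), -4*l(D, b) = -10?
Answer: 3*sqrt(135305)/5 ≈ 220.70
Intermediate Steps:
l(D, b) = 5/2 (l(D, b) = -1/4*(-10) = 5/2)
R(G, J) = -2/35 - 22/G (R(G, J) = -22/G + 1/((5/2)*(-7)) = -22/G + (2/5)*(-1/7) = -22/G - 2/35 = -2/35 - 22/G)
sqrt(E + R(154, 113 + 39)) = sqrt(48710 + (-2/35 - 22/154)) = sqrt(48710 + (-2/35 - 22*1/154)) = sqrt(48710 + (-2/35 - 1/7)) = sqrt(48710 - 1/5) = sqrt(243549/5) = 3*sqrt(135305)/5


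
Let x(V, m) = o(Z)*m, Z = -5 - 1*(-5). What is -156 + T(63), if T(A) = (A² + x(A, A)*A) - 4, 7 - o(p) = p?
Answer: 31592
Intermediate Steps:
Z = 0 (Z = -5 + 5 = 0)
o(p) = 7 - p
x(V, m) = 7*m (x(V, m) = (7 - 1*0)*m = (7 + 0)*m = 7*m)
T(A) = -4 + 8*A² (T(A) = (A² + (7*A)*A) - 4 = (A² + 7*A²) - 4 = 8*A² - 4 = -4 + 8*A²)
-156 + T(63) = -156 + (-4 + 8*63²) = -156 + (-4 + 8*3969) = -156 + (-4 + 31752) = -156 + 31748 = 31592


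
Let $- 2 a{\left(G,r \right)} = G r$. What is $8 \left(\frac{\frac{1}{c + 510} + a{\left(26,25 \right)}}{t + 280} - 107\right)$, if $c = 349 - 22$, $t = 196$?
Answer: $- \frac{85804216}{99603} \approx -861.46$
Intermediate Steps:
$c = 327$
$a{\left(G,r \right)} = - \frac{G r}{2}$
$8 \left(\frac{\frac{1}{c + 510} + a{\left(26,25 \right)}}{t + 280} - 107\right) = 8 \left(\frac{\frac{1}{327 + 510} - 13 \cdot 25}{196 + 280} - 107\right) = 8 \left(\frac{\frac{1}{837} - 325}{476} - 107\right) = 8 \left(\left(\frac{1}{837} - 325\right) \frac{1}{476} - 107\right) = 8 \left(\left(- \frac{272024}{837}\right) \frac{1}{476} - 107\right) = 8 \left(- \frac{68006}{99603} - 107\right) = 8 \left(- \frac{10725527}{99603}\right) = - \frac{85804216}{99603}$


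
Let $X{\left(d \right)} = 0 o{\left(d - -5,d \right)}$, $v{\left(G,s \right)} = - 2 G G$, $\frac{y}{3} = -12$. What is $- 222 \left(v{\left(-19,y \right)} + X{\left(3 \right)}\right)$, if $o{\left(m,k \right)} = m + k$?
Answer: $160284$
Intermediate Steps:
$y = -36$ ($y = 3 \left(-12\right) = -36$)
$o{\left(m,k \right)} = k + m$
$v{\left(G,s \right)} = - 2 G^{2}$
$X{\left(d \right)} = 0$ ($X{\left(d \right)} = 0 \left(d + \left(d - -5\right)\right) = 0 \left(d + \left(d + 5\right)\right) = 0 \left(d + \left(5 + d\right)\right) = 0 \left(5 + 2 d\right) = 0$)
$- 222 \left(v{\left(-19,y \right)} + X{\left(3 \right)}\right) = - 222 \left(- 2 \left(-19\right)^{2} + 0\right) = - 222 \left(\left(-2\right) 361 + 0\right) = - 222 \left(-722 + 0\right) = \left(-222\right) \left(-722\right) = 160284$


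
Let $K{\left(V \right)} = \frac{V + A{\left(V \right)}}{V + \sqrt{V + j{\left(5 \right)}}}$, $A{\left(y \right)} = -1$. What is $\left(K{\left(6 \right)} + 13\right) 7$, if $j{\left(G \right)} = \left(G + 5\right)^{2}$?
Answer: $88 + \frac{\sqrt{106}}{2} \approx 93.148$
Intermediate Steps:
$j{\left(G \right)} = \left(5 + G\right)^{2}$
$K{\left(V \right)} = \frac{-1 + V}{V + \sqrt{100 + V}}$ ($K{\left(V \right)} = \frac{V - 1}{V + \sqrt{V + \left(5 + 5\right)^{2}}} = \frac{-1 + V}{V + \sqrt{V + 10^{2}}} = \frac{-1 + V}{V + \sqrt{V + 100}} = \frac{-1 + V}{V + \sqrt{100 + V}}$)
$\left(K{\left(6 \right)} + 13\right) 7 = \left(\frac{-1 + 6}{6 + \sqrt{100 + 6}} + 13\right) 7 = \left(\frac{1}{6 + \sqrt{106}} \cdot 5 + 13\right) 7 = \left(\frac{5}{6 + \sqrt{106}} + 13\right) 7 = \left(13 + \frac{5}{6 + \sqrt{106}}\right) 7 = 91 + \frac{35}{6 + \sqrt{106}}$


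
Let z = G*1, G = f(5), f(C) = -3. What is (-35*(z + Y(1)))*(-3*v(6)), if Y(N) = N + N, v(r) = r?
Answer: -630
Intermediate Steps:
G = -3
z = -3 (z = -3*1 = -3)
Y(N) = 2*N
(-35*(z + Y(1)))*(-3*v(6)) = (-35*(-3 + 2*1))*(-3*6) = -35*(-3 + 2)*(-18) = -35*(-1)*(-18) = 35*(-18) = -630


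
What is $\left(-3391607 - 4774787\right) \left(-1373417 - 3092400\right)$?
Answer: $36469621153898$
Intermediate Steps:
$\left(-3391607 - 4774787\right) \left(-1373417 - 3092400\right) = \left(-8166394\right) \left(-4465817\right) = 36469621153898$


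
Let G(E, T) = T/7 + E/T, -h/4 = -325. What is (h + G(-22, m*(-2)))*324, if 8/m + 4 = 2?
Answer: 2944755/7 ≈ 4.2068e+5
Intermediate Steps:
m = -4 (m = 8/(-4 + 2) = 8/(-2) = 8*(-½) = -4)
h = 1300 (h = -4*(-325) = 1300)
G(E, T) = T/7 + E/T (G(E, T) = T*(⅐) + E/T = T/7 + E/T)
(h + G(-22, m*(-2)))*324 = (1300 + ((-4*(-2))/7 - 22/((-4*(-2)))))*324 = (1300 + ((⅐)*8 - 22/8))*324 = (1300 + (8/7 - 22*⅛))*324 = (1300 + (8/7 - 11/4))*324 = (1300 - 45/28)*324 = (36355/28)*324 = 2944755/7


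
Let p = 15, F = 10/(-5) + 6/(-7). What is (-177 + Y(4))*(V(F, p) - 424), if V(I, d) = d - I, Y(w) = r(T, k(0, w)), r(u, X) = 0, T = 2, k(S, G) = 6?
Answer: 503211/7 ≈ 71887.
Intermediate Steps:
F = -20/7 (F = 10*(-⅕) + 6*(-⅐) = -2 - 6/7 = -20/7 ≈ -2.8571)
Y(w) = 0
(-177 + Y(4))*(V(F, p) - 424) = (-177 + 0)*((15 - 1*(-20/7)) - 424) = -177*((15 + 20/7) - 424) = -177*(125/7 - 424) = -177*(-2843/7) = 503211/7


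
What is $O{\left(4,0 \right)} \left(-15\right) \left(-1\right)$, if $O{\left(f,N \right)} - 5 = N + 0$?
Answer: $75$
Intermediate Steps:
$O{\left(f,N \right)} = 5 + N$ ($O{\left(f,N \right)} = 5 + \left(N + 0\right) = 5 + N$)
$O{\left(4,0 \right)} \left(-15\right) \left(-1\right) = \left(5 + 0\right) \left(-15\right) \left(-1\right) = 5 \left(-15\right) \left(-1\right) = \left(-75\right) \left(-1\right) = 75$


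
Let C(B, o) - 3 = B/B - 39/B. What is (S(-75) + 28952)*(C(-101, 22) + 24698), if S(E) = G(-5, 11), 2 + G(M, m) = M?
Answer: 72216067245/101 ≈ 7.1501e+8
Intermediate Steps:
G(M, m) = -2 + M
S(E) = -7 (S(E) = -2 - 5 = -7)
C(B, o) = 4 - 39/B (C(B, o) = 3 + (B/B - 39/B) = 3 + (1 - 39/B) = 4 - 39/B)
(S(-75) + 28952)*(C(-101, 22) + 24698) = (-7 + 28952)*((4 - 39/(-101)) + 24698) = 28945*((4 - 39*(-1/101)) + 24698) = 28945*((4 + 39/101) + 24698) = 28945*(443/101 + 24698) = 28945*(2494941/101) = 72216067245/101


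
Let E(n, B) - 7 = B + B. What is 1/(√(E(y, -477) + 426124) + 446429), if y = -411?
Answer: 446429/199298426864 - √425177/199298426864 ≈ 2.2367e-6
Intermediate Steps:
E(n, B) = 7 + 2*B (E(n, B) = 7 + (B + B) = 7 + 2*B)
1/(√(E(y, -477) + 426124) + 446429) = 1/(√((7 + 2*(-477)) + 426124) + 446429) = 1/(√((7 - 954) + 426124) + 446429) = 1/(√(-947 + 426124) + 446429) = 1/(√425177 + 446429) = 1/(446429 + √425177)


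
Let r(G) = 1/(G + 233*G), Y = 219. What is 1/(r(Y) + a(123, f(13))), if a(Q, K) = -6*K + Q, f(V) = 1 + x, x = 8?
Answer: 51246/3535975 ≈ 0.014493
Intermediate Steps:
f(V) = 9 (f(V) = 1 + 8 = 9)
a(Q, K) = Q - 6*K
r(G) = 1/(234*G)
1/(r(Y) + a(123, f(13))) = 1/((1/234)/219 + (123 - 6*9)) = 1/((1/234)*(1/219) + (123 - 54)) = 1/(1/51246 + 69) = 1/(3535975/51246) = 51246/3535975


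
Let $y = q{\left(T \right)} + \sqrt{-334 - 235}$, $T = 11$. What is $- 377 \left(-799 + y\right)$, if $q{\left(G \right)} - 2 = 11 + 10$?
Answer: $292552 - 377 i \sqrt{569} \approx 2.9255 \cdot 10^{5} - 8992.9 i$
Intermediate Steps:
$q{\left(G \right)} = 23$ ($q{\left(G \right)} = 2 + \left(11 + 10\right) = 2 + 21 = 23$)
$y = 23 + i \sqrt{569}$ ($y = 23 + \sqrt{-334 - 235} = 23 + \sqrt{-569} = 23 + i \sqrt{569} \approx 23.0 + 23.854 i$)
$- 377 \left(-799 + y\right) = - 377 \left(-799 + \left(23 + i \sqrt{569}\right)\right) = - 377 \left(-776 + i \sqrt{569}\right) = 292552 - 377 i \sqrt{569}$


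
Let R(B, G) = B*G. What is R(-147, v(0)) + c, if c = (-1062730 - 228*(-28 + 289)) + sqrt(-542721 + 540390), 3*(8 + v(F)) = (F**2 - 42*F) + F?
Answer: -1121062 + 3*I*sqrt(259) ≈ -1.1211e+6 + 48.28*I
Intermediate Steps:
v(F) = -8 - 41*F/3 + F**2/3 (v(F) = -8 + ((F**2 - 42*F) + F)/3 = -8 + (F**2 - 41*F)/3 = -8 + (-41*F/3 + F**2/3) = -8 - 41*F/3 + F**2/3)
c = -1122238 + 3*I*sqrt(259) (c = (-1062730 - 228*261) + sqrt(-2331) = (-1062730 - 59508) + 3*I*sqrt(259) = -1122238 + 3*I*sqrt(259) ≈ -1.1222e+6 + 48.28*I)
R(-147, v(0)) + c = -147*(-8 - 41/3*0 + (1/3)*0**2) + (-1122238 + 3*I*sqrt(259)) = -147*(-8 + 0 + (1/3)*0) + (-1122238 + 3*I*sqrt(259)) = -147*(-8 + 0 + 0) + (-1122238 + 3*I*sqrt(259)) = -147*(-8) + (-1122238 + 3*I*sqrt(259)) = 1176 + (-1122238 + 3*I*sqrt(259)) = -1121062 + 3*I*sqrt(259)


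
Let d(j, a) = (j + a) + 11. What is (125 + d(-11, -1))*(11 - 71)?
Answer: -7440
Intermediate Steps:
d(j, a) = 11 + a + j (d(j, a) = (a + j) + 11 = 11 + a + j)
(125 + d(-11, -1))*(11 - 71) = (125 + (11 - 1 - 11))*(11 - 71) = (125 - 1)*(-60) = 124*(-60) = -7440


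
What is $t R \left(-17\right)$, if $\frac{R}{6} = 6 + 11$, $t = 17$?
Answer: $-29478$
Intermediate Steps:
$R = 102$ ($R = 6 \left(6 + 11\right) = 6 \cdot 17 = 102$)
$t R \left(-17\right) = 17 \cdot 102 \left(-17\right) = 1734 \left(-17\right) = -29478$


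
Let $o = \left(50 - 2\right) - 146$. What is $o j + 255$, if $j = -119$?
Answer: $11917$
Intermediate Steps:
$o = -98$ ($o = 48 - 146 = -98$)
$o j + 255 = \left(-98\right) \left(-119\right) + 255 = 11662 + 255 = 11917$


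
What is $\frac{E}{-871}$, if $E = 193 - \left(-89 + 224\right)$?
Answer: $- \frac{58}{871} \approx -0.06659$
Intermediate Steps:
$E = 58$ ($E = 193 - 135 = 58$)
$\frac{E}{-871} = \frac{58}{-871} = 58 \left(- \frac{1}{871}\right) = - \frac{58}{871}$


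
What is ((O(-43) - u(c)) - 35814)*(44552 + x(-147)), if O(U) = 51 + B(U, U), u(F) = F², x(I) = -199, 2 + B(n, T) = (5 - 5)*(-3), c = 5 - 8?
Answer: -1586684222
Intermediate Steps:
c = -3
B(n, T) = -2 (B(n, T) = -2 + (5 - 5)*(-3) = -2 + 0*(-3) = -2 + 0 = -2)
O(U) = 49 (O(U) = 51 - 2 = 49)
((O(-43) - u(c)) - 35814)*(44552 + x(-147)) = ((49 - 1*(-3)²) - 35814)*(44552 - 199) = ((49 - 1*9) - 35814)*44353 = ((49 - 9) - 35814)*44353 = (40 - 35814)*44353 = -35774*44353 = -1586684222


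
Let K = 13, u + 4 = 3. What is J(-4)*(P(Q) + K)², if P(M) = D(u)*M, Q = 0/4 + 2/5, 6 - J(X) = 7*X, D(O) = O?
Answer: 134946/25 ≈ 5397.8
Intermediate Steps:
u = -1 (u = -4 + 3 = -1)
J(X) = 6 - 7*X
Q = ⅖ (Q = 0*(¼) + 2*(⅕) = 0 + ⅖ = ⅖ ≈ 0.40000)
P(M) = -M
J(-4)*(P(Q) + K)² = (6 - 7*(-4))*(-1*⅖ + 13)² = (6 + 28)*(-⅖ + 13)² = 34*(63/5)² = 34*(3969/25) = 134946/25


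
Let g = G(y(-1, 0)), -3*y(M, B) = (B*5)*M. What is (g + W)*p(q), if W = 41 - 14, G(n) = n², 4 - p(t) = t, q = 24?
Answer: -540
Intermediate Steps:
p(t) = 4 - t
y(M, B) = -5*B*M/3 (y(M, B) = -B*5*M/3 = -5*B*M/3)
g = 0 (g = (-5/3*0*(-1))² = 0² = 0)
W = 27
(g + W)*p(q) = (0 + 27)*(4 - 1*24) = 27*(4 - 24) = 27*(-20) = -540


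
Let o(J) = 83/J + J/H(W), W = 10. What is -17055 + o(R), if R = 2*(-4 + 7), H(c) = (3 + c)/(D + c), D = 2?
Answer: -1328779/78 ≈ -17036.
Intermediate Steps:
H(c) = (3 + c)/(2 + c)
R = 6 (R = 2*3 = 6)
o(J) = 83/J + 12*J/13 (o(J) = 83/J + J/(((3 + 10)/(2 + 10))) = 83/J + J/((13/12)) = 83/J + J/(((1/12)*13)) = 83/J + J/(13/12) = 83/J + J*(12/13) = 83/J + 12*J/13)
-17055 + o(R) = -17055 + (83/6 + (12/13)*6) = -17055 + (83*(⅙) + 72/13) = -17055 + (83/6 + 72/13) = -17055 + 1511/78 = -1328779/78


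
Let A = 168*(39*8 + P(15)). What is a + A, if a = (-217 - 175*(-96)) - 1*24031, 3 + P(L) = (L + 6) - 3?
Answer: 47488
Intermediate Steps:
P(L) = L (P(L) = -3 + ((L + 6) - 3) = -3 + ((6 + L) - 3) = -3 + (3 + L) = L)
A = 54936 (A = 168*(39*8 + 15) = 168*(312 + 15) = 168*327 = 54936)
a = -7448 (a = (-217 + 16800) - 24031 = 16583 - 24031 = -7448)
a + A = -7448 + 54936 = 47488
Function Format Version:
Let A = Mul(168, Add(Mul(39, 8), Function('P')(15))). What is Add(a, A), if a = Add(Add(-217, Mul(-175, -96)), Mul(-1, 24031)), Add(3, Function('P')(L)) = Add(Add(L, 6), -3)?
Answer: 47488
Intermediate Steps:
Function('P')(L) = L (Function('P')(L) = Add(-3, Add(Add(L, 6), -3)) = Add(-3, Add(Add(6, L), -3)) = Add(-3, Add(3, L)) = L)
A = 54936 (A = Mul(168, Add(Mul(39, 8), 15)) = Mul(168, Add(312, 15)) = Mul(168, 327) = 54936)
a = -7448 (a = Add(Add(-217, 16800), -24031) = Add(16583, -24031) = -7448)
Add(a, A) = Add(-7448, 54936) = 47488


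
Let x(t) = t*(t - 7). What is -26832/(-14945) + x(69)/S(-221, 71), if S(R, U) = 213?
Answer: 23216642/1061095 ≈ 21.880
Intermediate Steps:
x(t) = t*(-7 + t)
-26832/(-14945) + x(69)/S(-221, 71) = -26832/(-14945) + (69*(-7 + 69))/213 = -26832*(-1/14945) + (69*62)*(1/213) = 26832/14945 + 4278*(1/213) = 26832/14945 + 1426/71 = 23216642/1061095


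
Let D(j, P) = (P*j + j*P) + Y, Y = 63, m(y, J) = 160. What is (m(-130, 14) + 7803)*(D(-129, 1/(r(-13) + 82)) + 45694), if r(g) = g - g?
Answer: 14937855404/41 ≈ 3.6434e+8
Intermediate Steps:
r(g) = 0
D(j, P) = 63 + 2*P*j (D(j, P) = (P*j + j*P) + 63 = (P*j + P*j) + 63 = 2*P*j + 63 = 63 + 2*P*j)
(m(-130, 14) + 7803)*(D(-129, 1/(r(-13) + 82)) + 45694) = (160 + 7803)*((63 + 2*(-129)/(0 + 82)) + 45694) = 7963*((63 + 2*(-129)/82) + 45694) = 7963*((63 + 2*(1/82)*(-129)) + 45694) = 7963*((63 - 129/41) + 45694) = 7963*(2454/41 + 45694) = 7963*(1875908/41) = 14937855404/41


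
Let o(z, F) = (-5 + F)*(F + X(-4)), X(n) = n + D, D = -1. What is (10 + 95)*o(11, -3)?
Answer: 6720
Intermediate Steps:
X(n) = -1 + n (X(n) = n - 1 = -1 + n)
o(z, F) = (-5 + F)² (o(z, F) = (-5 + F)*(F + (-1 - 4)) = (-5 + F)*(F - 5) = (-5 + F)*(-5 + F) = (-5 + F)²)
(10 + 95)*o(11, -3) = (10 + 95)*(25 + (-3)² - 10*(-3)) = 105*(25 + 9 + 30) = 105*64 = 6720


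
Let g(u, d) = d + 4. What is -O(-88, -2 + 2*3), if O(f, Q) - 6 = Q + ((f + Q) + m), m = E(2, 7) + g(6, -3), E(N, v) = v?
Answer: 66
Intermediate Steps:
g(u, d) = 4 + d
m = 8 (m = 7 + (4 - 3) = 7 + 1 = 8)
O(f, Q) = 14 + f + 2*Q (O(f, Q) = 6 + (Q + ((f + Q) + 8)) = 6 + (Q + ((Q + f) + 8)) = 6 + (Q + (8 + Q + f)) = 6 + (8 + f + 2*Q) = 14 + f + 2*Q)
-O(-88, -2 + 2*3) = -(14 - 88 + 2*(-2 + 2*3)) = -(14 - 88 + 2*(-2 + 6)) = -(14 - 88 + 2*4) = -(14 - 88 + 8) = -1*(-66) = 66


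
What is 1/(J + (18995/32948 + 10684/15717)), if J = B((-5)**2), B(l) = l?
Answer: 517843716/13596653747 ≈ 0.038086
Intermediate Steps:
J = 25 (J = (-5)**2 = 25)
1/(J + (18995/32948 + 10684/15717)) = 1/(25 + (18995/32948 + 10684/15717)) = 1/(25 + 650560847/517843716) = 1/(13596653747/517843716) = 517843716/13596653747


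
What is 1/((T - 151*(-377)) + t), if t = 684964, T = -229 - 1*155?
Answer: 1/741507 ≈ 1.3486e-6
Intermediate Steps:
T = -384 (T = -229 - 155 = -384)
1/((T - 151*(-377)) + t) = 1/((-384 - 151*(-377)) + 684964) = 1/((-384 + 56927) + 684964) = 1/(56543 + 684964) = 1/741507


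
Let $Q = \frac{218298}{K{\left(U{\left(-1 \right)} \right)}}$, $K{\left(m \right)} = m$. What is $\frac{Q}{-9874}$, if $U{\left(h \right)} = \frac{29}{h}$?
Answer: $\frac{109149}{143173} \approx 0.76236$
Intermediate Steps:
$Q = - \frac{218298}{29}$ ($Q = \frac{218298}{29 \frac{1}{-1}} = \frac{218298}{29 \left(-1\right)} = \frac{218298}{-29} = 218298 \left(- \frac{1}{29}\right) = - \frac{218298}{29} \approx -7527.5$)
$\frac{Q}{-9874} = - \frac{218298}{29 \left(-9874\right)} = \left(- \frac{218298}{29}\right) \left(- \frac{1}{9874}\right) = \frac{109149}{143173}$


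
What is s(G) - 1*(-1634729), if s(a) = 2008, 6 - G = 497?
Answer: 1636737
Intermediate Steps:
G = -491 (G = 6 - 1*497 = 6 - 497 = -491)
s(G) - 1*(-1634729) = 2008 - 1*(-1634729) = 2008 + 1634729 = 1636737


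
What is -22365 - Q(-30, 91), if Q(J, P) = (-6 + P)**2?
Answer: -29590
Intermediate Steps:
-22365 - Q(-30, 91) = -22365 - (-6 + 91)**2 = -22365 - 1*85**2 = -22365 - 1*7225 = -22365 - 7225 = -29590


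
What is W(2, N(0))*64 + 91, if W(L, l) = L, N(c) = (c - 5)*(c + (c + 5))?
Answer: 219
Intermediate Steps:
N(c) = (-5 + c)*(5 + 2*c) (N(c) = (-5 + c)*(c + (5 + c)) = (-5 + c)*(5 + 2*c))
W(2, N(0))*64 + 91 = 2*64 + 91 = 128 + 91 = 219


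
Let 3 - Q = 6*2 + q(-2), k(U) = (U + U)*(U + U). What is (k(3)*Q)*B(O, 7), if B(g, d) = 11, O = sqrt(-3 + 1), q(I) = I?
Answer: -2772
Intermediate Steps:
k(U) = 4*U**2 (k(U) = (2*U)*(2*U) = 4*U**2)
O = I*sqrt(2) (O = sqrt(-2) = I*sqrt(2) ≈ 1.4142*I)
Q = -7 (Q = 3 - (6*2 - 2) = 3 - (12 - 2) = 3 - 1*10 = 3 - 10 = -7)
(k(3)*Q)*B(O, 7) = ((4*3**2)*(-7))*11 = ((4*9)*(-7))*11 = (36*(-7))*11 = -252*11 = -2772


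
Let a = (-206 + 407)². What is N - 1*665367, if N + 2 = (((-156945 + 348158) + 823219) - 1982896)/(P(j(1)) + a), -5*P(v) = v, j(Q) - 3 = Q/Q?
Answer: -134410045689/202001 ≈ -6.6539e+5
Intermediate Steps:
j(Q) = 4 (j(Q) = 3 + Q/Q = 3 + 1 = 4)
P(v) = -v/5
a = 40401 (a = 201² = 40401)
N = -5246322/202001 (N = -2 + (((-156945 + 348158) + 823219) - 1982896)/(-⅕*4 + 40401) = -2 + ((191213 + 823219) - 1982896)/(-⅘ + 40401) = -2 + (1014432 - 1982896)/(202001/5) = -2 - 968464*5/202001 = -2 - 4842320/202001 = -5246322/202001 ≈ -25.972)
N - 1*665367 = -5246322/202001 - 1*665367 = -5246322/202001 - 665367 = -134410045689/202001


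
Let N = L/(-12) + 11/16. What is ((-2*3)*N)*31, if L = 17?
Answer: 1085/8 ≈ 135.63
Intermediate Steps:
N = -35/48 (N = 17/(-12) + 11/16 = 17*(-1/12) + 11*(1/16) = -17/12 + 11/16 = -35/48 ≈ -0.72917)
((-2*3)*N)*31 = (-2*3*(-35/48))*31 = -6*(-35/48)*31 = (35/8)*31 = 1085/8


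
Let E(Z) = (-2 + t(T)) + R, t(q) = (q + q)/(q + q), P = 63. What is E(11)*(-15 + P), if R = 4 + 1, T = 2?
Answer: 192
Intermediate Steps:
t(q) = 1 (t(q) = (2*q)/((2*q)) = (2*q)*(1/(2*q)) = 1)
R = 5
E(Z) = 4 (E(Z) = (-2 + 1) + 5 = -1 + 5 = 4)
E(11)*(-15 + P) = 4*(-15 + 63) = 4*48 = 192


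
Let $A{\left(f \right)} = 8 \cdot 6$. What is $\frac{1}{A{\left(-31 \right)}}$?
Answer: $\frac{1}{48} \approx 0.020833$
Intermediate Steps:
$A{\left(f \right)} = 48$
$\frac{1}{A{\left(-31 \right)}} = \frac{1}{48}$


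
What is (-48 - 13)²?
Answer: 3721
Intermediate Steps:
(-48 - 13)² = (-61)² = 3721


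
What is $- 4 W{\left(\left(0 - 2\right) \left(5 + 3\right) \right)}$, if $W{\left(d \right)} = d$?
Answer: $64$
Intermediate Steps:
$- 4 W{\left(\left(0 - 2\right) \left(5 + 3\right) \right)} = - 4 \left(0 - 2\right) \left(5 + 3\right) = - 4 \left(\left(-2\right) 8\right) = \left(-4\right) \left(-16\right) = 64$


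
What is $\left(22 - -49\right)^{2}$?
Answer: $5041$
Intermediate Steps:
$\left(22 - -49\right)^{2} = \left(22 + 49\right)^{2} = 71^{2} = 5041$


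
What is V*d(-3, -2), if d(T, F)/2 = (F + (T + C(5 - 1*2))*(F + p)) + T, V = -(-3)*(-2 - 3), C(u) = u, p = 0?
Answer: 150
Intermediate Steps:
V = -15 (V = -(-3)*(-5) = -1*15 = -15)
d(T, F) = 2*F + 2*T + 2*F*(3 + T) (d(T, F) = 2*((F + (T + (5 - 1*2))*(F + 0)) + T) = 2*((F + (T + (5 - 2))*F) + T) = 2*((F + (T + 3)*F) + T) = 2*((F + (3 + T)*F) + T) = 2*((F + F*(3 + T)) + T) = 2*(F + T + F*(3 + T)) = 2*F + 2*T + 2*F*(3 + T))
V*d(-3, -2) = -15*(2*(-3) + 8*(-2) + 2*(-2)*(-3)) = -15*(-6 - 16 + 12) = -15*(-10) = 150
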